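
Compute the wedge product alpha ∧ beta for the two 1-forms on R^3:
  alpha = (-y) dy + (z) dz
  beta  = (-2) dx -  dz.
alpha ∧ beta = (-2*y) dx ∧ dy + (y) dy ∧ dz + (2*z) dx ∧ dz

Distribute the wedge, using dx_i ∧ dx_j = -dx_j ∧ dx_i and dx_i ∧ dx_i = 0. For each pair (i, j) with i < j, the coefficient of dx_i ∧ dx_j in alpha ∧ beta is (alpha_i * beta_j - alpha_j * beta_i). Collecting: alpha ∧ beta = (-2*y) dx ∧ dy + (y) dy ∧ dz + (2*z) dx ∧ dz.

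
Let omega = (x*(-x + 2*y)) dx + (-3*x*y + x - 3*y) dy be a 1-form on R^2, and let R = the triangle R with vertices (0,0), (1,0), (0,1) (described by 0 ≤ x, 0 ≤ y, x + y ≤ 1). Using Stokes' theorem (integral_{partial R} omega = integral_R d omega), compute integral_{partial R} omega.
integral_(partial R) omega = -1/3

Stokes: integral_partial_R omega = integral_R d omega with d omega = (∂Q/∂x - ∂P/∂y) dx ∧ dy.
  ∂Q/∂x = 1 - 3*y
  ∂P/∂y = 2*x
  integrand = ∂Q/∂x - ∂P/∂y = -2*x - 3*y + 1.
Integrating over R: integral_0^1 integral_0^{1-x} (-2*x - 3*y + 1) dy dx = -1/3.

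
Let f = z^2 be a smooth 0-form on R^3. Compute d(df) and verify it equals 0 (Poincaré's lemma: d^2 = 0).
d(df) = 0

Step 1: df = sum_i (∂f/∂x_i) dx_i = (0) dx + (0) dy + (2*z) dz.
Step 2: Apply d again. Using the 1-form formula, the coefficient of dx ∧ dy in d(df) is ∂^2 f/∂x ∂y - ∂^2 f/∂y ∂x = (0) - (0) = 0 (equality of mixed partials for smooth f).
Similarly for dx ∧ dz and dy ∧ dz — all coefficients vanish. So d(df) = 0.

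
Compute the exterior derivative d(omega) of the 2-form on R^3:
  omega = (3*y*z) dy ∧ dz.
d(omega) = 0

For a 2-form omega = sum_{i<j} g_{ij} dx_i ∧ dx_j, the exterior derivative is
  d(omega) = sum_{i<j} d(g_{ij}) ∧ dx_i ∧ dx_j = sum_{i<j, k} (∂g_{ij}/∂x_k) dx_k ∧ dx_i ∧ dx_j.
Expand each term, using dx_k ∧ dx_i ∧ dx_j = sgn(permutation) dx_{(a)} ∧ dx_{(b)} ∧ dx_{(c)} with (a < b < c) sorted:

Collecting like 3-forms: d(omega) = 0.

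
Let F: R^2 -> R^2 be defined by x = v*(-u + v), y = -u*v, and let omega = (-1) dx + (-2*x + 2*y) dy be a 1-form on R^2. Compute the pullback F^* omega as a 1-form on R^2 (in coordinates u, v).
F^* omega = (2*v^3 + v) du + (2*u*v^2 + u - 2*v) dv

Using F^*(f dg) = (f ∘ F) d(g ∘ F), substitute each coordinate x_i by F_i(u, v) in f_i, and replace dx_i by d F_i = (∂F_i/∂u) du + (∂F_i/∂v) dv.
  For the x component: f_1(F) = -1; d F_1 = (-v) du + (-u + 2*v) dv
  For the y component: f_2(F) = -2*v^2; d F_2 = (-v) du + (-u) dv
Combining and collecting du, dv coefficients:
  coeff of du: 2*v^3 + v
  coeff of dv: 2*u*v^2 + u - 2*v
F^* omega = (2*v^3 + v) du + (2*u*v^2 + u - 2*v) dv.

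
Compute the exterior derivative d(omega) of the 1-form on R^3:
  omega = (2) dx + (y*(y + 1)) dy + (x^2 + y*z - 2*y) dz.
d(omega) = (2*x) dx ∧ dz + (z - 2) dy ∧ dz

For a 1-form omega = sum_i f_i dx_i, the exterior derivative is
  d(omega) = sum_{i < j} (∂f_j/∂x_i - ∂f_i/∂x_j) dx_i ∧ dx_j.
  coefficient of dx ∧ dz: ∂f_3/∂x - ∂f_1/∂z = ∂(x^2 + y*z - 2*y)/∂x - ∂(2)/∂z = 2*x
  coefficient of dy ∧ dz: ∂f_3/∂y - ∂f_2/∂z = ∂(x^2 + y*z - 2*y)/∂y - ∂(y*(y + 1))/∂z = z - 2
Assembling: d(omega) = (2*x) dx ∧ dz + (z - 2) dy ∧ dz.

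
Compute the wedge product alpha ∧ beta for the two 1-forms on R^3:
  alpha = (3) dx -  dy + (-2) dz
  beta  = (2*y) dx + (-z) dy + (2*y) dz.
alpha ∧ beta = (2*y - 3*z) dx ∧ dy + (10*y) dx ∧ dz + (-2*y - 2*z) dy ∧ dz

Distribute the wedge, using dx_i ∧ dx_j = -dx_j ∧ dx_i and dx_i ∧ dx_i = 0. For each pair (i, j) with i < j, the coefficient of dx_i ∧ dx_j in alpha ∧ beta is (alpha_i * beta_j - alpha_j * beta_i). Collecting: alpha ∧ beta = (2*y - 3*z) dx ∧ dy + (10*y) dx ∧ dz + (-2*y - 2*z) dy ∧ dz.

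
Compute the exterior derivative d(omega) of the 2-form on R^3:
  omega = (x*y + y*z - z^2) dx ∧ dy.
d(omega) = (y - 2*z) dx ∧ dy ∧ dz

For a 2-form omega = sum_{i<j} g_{ij} dx_i ∧ dx_j, the exterior derivative is
  d(omega) = sum_{i<j} d(g_{ij}) ∧ dx_i ∧ dx_j = sum_{i<j, k} (∂g_{ij}/∂x_k) dx_k ∧ dx_i ∧ dx_j.
Expand each term, using dx_k ∧ dx_i ∧ dx_j = sgn(permutation) dx_{(a)} ∧ dx_{(b)} ∧ dx_{(c)} with (a < b < c) sorted:
  d(x*y + y*z - z^2) includes (∂/∂z)(x*y + y*z - z^2) dz = (y - 2*z) dz, which multiplied by dx ∧ dy gives (y - 2*z) dx ∧ dy ∧ dz
Collecting like 3-forms: d(omega) = (y - 2*z) dx ∧ dy ∧ dz.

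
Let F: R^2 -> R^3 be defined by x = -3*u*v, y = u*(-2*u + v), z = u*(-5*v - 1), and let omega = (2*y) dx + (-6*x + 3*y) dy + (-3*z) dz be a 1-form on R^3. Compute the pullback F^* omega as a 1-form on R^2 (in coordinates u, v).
F^* omega = (3*u*(8*u^2 - 26*u*v - 20*v^2 - 10*v - 1)) du + (u^2*(6*u - 60*v - 15)) dv

Using F^*(f dg) = (f ∘ F) d(g ∘ F), substitute each coordinate x_i by F_i(u, v) in f_i, and replace dx_i by d F_i = (∂F_i/∂u) du + (∂F_i/∂v) dv.
  For the x component: f_1(F) = 2*u*(-2*u + v); d F_1 = (-3*v) du + (-3*u) dv
  For the y component: f_2(F) = 3*u*(-2*u + 7*v); d F_2 = (-4*u + v) du + (u) dv
  For the z component: f_3(F) = 3*u*(5*v + 1); d F_3 = (-5*v - 1) du + (-5*u) dv
Combining and collecting du, dv coefficients:
  coeff of du: 3*u*(8*u^2 - 26*u*v - 20*v^2 - 10*v - 1)
  coeff of dv: u^2*(6*u - 60*v - 15)
F^* omega = (3*u*(8*u^2 - 26*u*v - 20*v^2 - 10*v - 1)) du + (u^2*(6*u - 60*v - 15)) dv.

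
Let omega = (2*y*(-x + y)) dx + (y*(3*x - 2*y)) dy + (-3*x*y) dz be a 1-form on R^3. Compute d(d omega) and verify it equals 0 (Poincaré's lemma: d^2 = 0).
d(d omega) = 0

Step 1: d omega = sum_{i<j} (∂f_j/∂x_i - ∂f_i/∂x_j) dx_i ∧ dx_j:
  coeff of dx ∧ dy: 2*x - y
  coeff of dx ∧ dz: -3*y
  coeff of dy ∧ dz: -3*x
Step 2: Apply d again to each 2-form coefficient. The only possible 3-form in R^3 is dx ∧ dy ∧ dz, with coefficient
  ∂(coeff of dy∧dz)/∂x - ∂(coeff of dx∧dz)/∂y + ∂(coeff of dx∧dy)/∂z
  = ∂/∂x (-3*x) - ∂/∂y (-3*y) + ∂/∂z (2*x - y).
Each of these terms simplifies to sums of mixed partials that cancel in pairs. The result is 0 (by equality of mixed partials for smooth functions — Schwarz / Clairaut).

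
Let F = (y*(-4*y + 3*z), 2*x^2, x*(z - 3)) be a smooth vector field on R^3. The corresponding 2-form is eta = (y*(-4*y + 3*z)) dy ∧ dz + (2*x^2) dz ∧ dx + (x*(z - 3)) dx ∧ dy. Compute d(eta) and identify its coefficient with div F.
d(eta) = (x) dx ∧ dy ∧ dz; div F = x

For a 2-form in R^3 of the form above, applying d gives a 3-form with coefficient ∂P/∂x + ∂Q/∂y + ∂R/∂z:
  ∂P/∂x = 0
  ∂Q/∂y = 0
  ∂R/∂z = x
Sum = x, which is exactly div F.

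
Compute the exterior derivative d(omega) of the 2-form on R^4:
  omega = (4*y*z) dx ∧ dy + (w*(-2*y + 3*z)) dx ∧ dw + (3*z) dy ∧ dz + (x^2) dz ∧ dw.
d(omega) = (4*y) dx ∧ dy ∧ dz + (2*w) dx ∧ dy ∧ dw + (-3*w + 2*x) dx ∧ dz ∧ dw

For a 2-form omega = sum_{i<j} g_{ij} dx_i ∧ dx_j, the exterior derivative is
  d(omega) = sum_{i<j} d(g_{ij}) ∧ dx_i ∧ dx_j = sum_{i<j, k} (∂g_{ij}/∂x_k) dx_k ∧ dx_i ∧ dx_j.
Expand each term, using dx_k ∧ dx_i ∧ dx_j = sgn(permutation) dx_{(a)} ∧ dx_{(b)} ∧ dx_{(c)} with (a < b < c) sorted:
  d(4*y*z) includes (∂/∂z)(4*y*z) dz = (4*y) dz, which multiplied by dx ∧ dy gives (4*y) dx ∧ dy ∧ dz
  d(w*(-2*y + 3*z)) includes (∂/∂y)(w*(-2*y + 3*z)) dy = (-2*w) dy, which multiplied by dx ∧ dw gives (2*w) dx ∧ dy ∧ dw
  d(w*(-2*y + 3*z)) includes (∂/∂z)(w*(-2*y + 3*z)) dz = (3*w) dz, which multiplied by dx ∧ dw gives (-3*w) dx ∧ dz ∧ dw
  d(x^2) includes (∂/∂x)(x^2) dx = (2*x) dx, which multiplied by dz ∧ dw gives (2*x) dx ∧ dz ∧ dw
Collecting like 3-forms: d(omega) = (4*y) dx ∧ dy ∧ dz + (2*w) dx ∧ dy ∧ dw + (-3*w + 2*x) dx ∧ dz ∧ dw.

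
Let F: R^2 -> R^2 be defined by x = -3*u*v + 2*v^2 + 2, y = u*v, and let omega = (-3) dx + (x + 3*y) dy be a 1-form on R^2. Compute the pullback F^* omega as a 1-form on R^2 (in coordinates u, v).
F^* omega = (v*(2*v^2 + 11)) du + (2*u*v^2 + 11*u - 12*v) dv

Using F^*(f dg) = (f ∘ F) d(g ∘ F), substitute each coordinate x_i by F_i(u, v) in f_i, and replace dx_i by d F_i = (∂F_i/∂u) du + (∂F_i/∂v) dv.
  For the x component: f_1(F) = -3; d F_1 = (-3*v) du + (-3*u + 4*v) dv
  For the y component: f_2(F) = 2*v^2 + 2; d F_2 = (v) du + (u) dv
Combining and collecting du, dv coefficients:
  coeff of du: v*(2*v^2 + 11)
  coeff of dv: 2*u*v^2 + 11*u - 12*v
F^* omega = (v*(2*v^2 + 11)) du + (2*u*v^2 + 11*u - 12*v) dv.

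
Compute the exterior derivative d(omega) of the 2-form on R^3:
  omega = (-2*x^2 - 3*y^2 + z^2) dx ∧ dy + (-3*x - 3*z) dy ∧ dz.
d(omega) = (2*z - 3) dx ∧ dy ∧ dz

For a 2-form omega = sum_{i<j} g_{ij} dx_i ∧ dx_j, the exterior derivative is
  d(omega) = sum_{i<j} d(g_{ij}) ∧ dx_i ∧ dx_j = sum_{i<j, k} (∂g_{ij}/∂x_k) dx_k ∧ dx_i ∧ dx_j.
Expand each term, using dx_k ∧ dx_i ∧ dx_j = sgn(permutation) dx_{(a)} ∧ dx_{(b)} ∧ dx_{(c)} with (a < b < c) sorted:
  d(-2*x^2 - 3*y^2 + z^2) includes (∂/∂z)(-2*x^2 - 3*y^2 + z^2) dz = (2*z) dz, which multiplied by dx ∧ dy gives (2*z) dx ∧ dy ∧ dz
  d(-3*x - 3*z) includes (∂/∂x)(-3*x - 3*z) dx = (-3) dx, which multiplied by dy ∧ dz gives (-3) dx ∧ dy ∧ dz
Collecting like 3-forms: d(omega) = (2*z - 3) dx ∧ dy ∧ dz.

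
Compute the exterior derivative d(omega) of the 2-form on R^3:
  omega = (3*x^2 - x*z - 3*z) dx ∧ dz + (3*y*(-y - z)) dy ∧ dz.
d(omega) = 0

For a 2-form omega = sum_{i<j} g_{ij} dx_i ∧ dx_j, the exterior derivative is
  d(omega) = sum_{i<j} d(g_{ij}) ∧ dx_i ∧ dx_j = sum_{i<j, k} (∂g_{ij}/∂x_k) dx_k ∧ dx_i ∧ dx_j.
Expand each term, using dx_k ∧ dx_i ∧ dx_j = sgn(permutation) dx_{(a)} ∧ dx_{(b)} ∧ dx_{(c)} with (a < b < c) sorted:

Collecting like 3-forms: d(omega) = 0.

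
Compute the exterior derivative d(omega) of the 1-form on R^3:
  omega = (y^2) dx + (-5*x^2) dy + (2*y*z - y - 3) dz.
d(omega) = (-10*x - 2*y) dx ∧ dy + (2*z - 1) dy ∧ dz

For a 1-form omega = sum_i f_i dx_i, the exterior derivative is
  d(omega) = sum_{i < j} (∂f_j/∂x_i - ∂f_i/∂x_j) dx_i ∧ dx_j.
  coefficient of dx ∧ dy: ∂f_2/∂x - ∂f_1/∂y = ∂(-5*x^2)/∂x - ∂(y^2)/∂y = -10*x - 2*y
  coefficient of dy ∧ dz: ∂f_3/∂y - ∂f_2/∂z = ∂(2*y*z - y - 3)/∂y - ∂(-5*x^2)/∂z = 2*z - 1
Assembling: d(omega) = (-10*x - 2*y) dx ∧ dy + (2*z - 1) dy ∧ dz.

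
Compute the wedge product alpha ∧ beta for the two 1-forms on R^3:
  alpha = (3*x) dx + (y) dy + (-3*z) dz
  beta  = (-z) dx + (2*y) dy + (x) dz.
alpha ∧ beta = (y*(6*x + z)) dx ∧ dy + (3*x^2 - 3*z^2) dx ∧ dz + (y*(x + 6*z)) dy ∧ dz

Distribute the wedge, using dx_i ∧ dx_j = -dx_j ∧ dx_i and dx_i ∧ dx_i = 0. For each pair (i, j) with i < j, the coefficient of dx_i ∧ dx_j in alpha ∧ beta is (alpha_i * beta_j - alpha_j * beta_i). Collecting: alpha ∧ beta = (y*(6*x + z)) dx ∧ dy + (3*x^2 - 3*z^2) dx ∧ dz + (y*(x + 6*z)) dy ∧ dz.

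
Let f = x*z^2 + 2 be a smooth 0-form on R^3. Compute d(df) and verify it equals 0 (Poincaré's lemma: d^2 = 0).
d(df) = 0

Step 1: df = sum_i (∂f/∂x_i) dx_i = (z^2) dx + (0) dy + (2*x*z) dz.
Step 2: Apply d again. Using the 1-form formula, the coefficient of dx ∧ dy in d(df) is ∂^2 f/∂x ∂y - ∂^2 f/∂y ∂x = (0) - (0) = 0 (equality of mixed partials for smooth f).
Similarly for dx ∧ dz and dy ∧ dz — all coefficients vanish. So d(df) = 0.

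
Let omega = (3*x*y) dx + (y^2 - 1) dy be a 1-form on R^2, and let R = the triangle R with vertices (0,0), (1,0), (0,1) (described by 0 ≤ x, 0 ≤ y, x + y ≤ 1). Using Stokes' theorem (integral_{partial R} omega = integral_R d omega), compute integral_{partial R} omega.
integral_(partial R) omega = -1/2

Stokes: integral_partial_R omega = integral_R d omega with d omega = (∂Q/∂x - ∂P/∂y) dx ∧ dy.
  ∂Q/∂x = 0
  ∂P/∂y = 3*x
  integrand = ∂Q/∂x - ∂P/∂y = -3*x.
Integrating over R: integral_0^1 integral_0^{1-x} (-3*x) dy dx = -1/2.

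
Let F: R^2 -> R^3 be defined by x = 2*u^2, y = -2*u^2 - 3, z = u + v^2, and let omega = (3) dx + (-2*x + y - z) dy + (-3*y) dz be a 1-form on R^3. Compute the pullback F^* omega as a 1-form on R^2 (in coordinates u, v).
F^* omega = (24*u^3 + 10*u^2 + 4*u*v^2 + 24*u + 9) du + (6*v*(2*u^2 + 3)) dv

Using F^*(f dg) = (f ∘ F) d(g ∘ F), substitute each coordinate x_i by F_i(u, v) in f_i, and replace dx_i by d F_i = (∂F_i/∂u) du + (∂F_i/∂v) dv.
  For the x component: f_1(F) = 3; d F_1 = (4*u) du + (0) dv
  For the y component: f_2(F) = -6*u^2 - u - v^2 - 3; d F_2 = (-4*u) du + (0) dv
  For the z component: f_3(F) = 6*u^2 + 9; d F_3 = (1) du + (2*v) dv
Combining and collecting du, dv coefficients:
  coeff of du: 24*u^3 + 10*u^2 + 4*u*v^2 + 24*u + 9
  coeff of dv: 6*v*(2*u^2 + 3)
F^* omega = (24*u^3 + 10*u^2 + 4*u*v^2 + 24*u + 9) du + (6*v*(2*u^2 + 3)) dv.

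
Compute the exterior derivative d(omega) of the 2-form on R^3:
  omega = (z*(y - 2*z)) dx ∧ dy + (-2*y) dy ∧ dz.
d(omega) = (y - 4*z) dx ∧ dy ∧ dz

For a 2-form omega = sum_{i<j} g_{ij} dx_i ∧ dx_j, the exterior derivative is
  d(omega) = sum_{i<j} d(g_{ij}) ∧ dx_i ∧ dx_j = sum_{i<j, k} (∂g_{ij}/∂x_k) dx_k ∧ dx_i ∧ dx_j.
Expand each term, using dx_k ∧ dx_i ∧ dx_j = sgn(permutation) dx_{(a)} ∧ dx_{(b)} ∧ dx_{(c)} with (a < b < c) sorted:
  d(z*(y - 2*z)) includes (∂/∂z)(z*(y - 2*z)) dz = (y - 4*z) dz, which multiplied by dx ∧ dy gives (y - 4*z) dx ∧ dy ∧ dz
Collecting like 3-forms: d(omega) = (y - 4*z) dx ∧ dy ∧ dz.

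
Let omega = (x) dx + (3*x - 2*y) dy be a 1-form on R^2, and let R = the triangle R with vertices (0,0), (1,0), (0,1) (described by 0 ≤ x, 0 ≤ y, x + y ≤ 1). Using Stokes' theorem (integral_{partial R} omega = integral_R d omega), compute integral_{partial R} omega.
integral_(partial R) omega = 3/2

Stokes: integral_partial_R omega = integral_R d omega with d omega = (∂Q/∂x - ∂P/∂y) dx ∧ dy.
  ∂Q/∂x = 3
  ∂P/∂y = 0
  integrand = ∂Q/∂x - ∂P/∂y = 3.
Integrating over R: integral_0^1 integral_0^{1-x} (3) dy dx = 3/2.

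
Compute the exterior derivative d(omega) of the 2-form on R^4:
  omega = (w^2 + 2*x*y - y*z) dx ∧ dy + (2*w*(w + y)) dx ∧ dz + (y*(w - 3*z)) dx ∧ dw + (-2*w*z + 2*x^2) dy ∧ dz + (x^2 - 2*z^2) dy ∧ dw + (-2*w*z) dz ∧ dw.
d(omega) = (-2*w + 4*x - y) dx ∧ dy ∧ dz + (w + 2*x + 3*z) dx ∧ dy ∧ dw + (4*w + 5*y) dx ∧ dz ∧ dw + (2*z) dy ∧ dz ∧ dw

For a 2-form omega = sum_{i<j} g_{ij} dx_i ∧ dx_j, the exterior derivative is
  d(omega) = sum_{i<j} d(g_{ij}) ∧ dx_i ∧ dx_j = sum_{i<j, k} (∂g_{ij}/∂x_k) dx_k ∧ dx_i ∧ dx_j.
Expand each term, using dx_k ∧ dx_i ∧ dx_j = sgn(permutation) dx_{(a)} ∧ dx_{(b)} ∧ dx_{(c)} with (a < b < c) sorted:
  d(w^2 + 2*x*y - y*z) includes (∂/∂z)(w^2 + 2*x*y - y*z) dz = (-y) dz, which multiplied by dx ∧ dy gives (-y) dx ∧ dy ∧ dz
  d(w^2 + 2*x*y - y*z) includes (∂/∂w)(w^2 + 2*x*y - y*z) dw = (2*w) dw, which multiplied by dx ∧ dy gives (2*w) dx ∧ dy ∧ dw
  d(2*w*(w + y)) includes (∂/∂y)(2*w*(w + y)) dy = (2*w) dy, which multiplied by dx ∧ dz gives (-2*w) dx ∧ dy ∧ dz
  d(2*w*(w + y)) includes (∂/∂w)(2*w*(w + y)) dw = (4*w + 2*y) dw, which multiplied by dx ∧ dz gives (4*w + 2*y) dx ∧ dz ∧ dw
  d(y*(w - 3*z)) includes (∂/∂y)(y*(w - 3*z)) dy = (w - 3*z) dy, which multiplied by dx ∧ dw gives (-w + 3*z) dx ∧ dy ∧ dw
  d(y*(w - 3*z)) includes (∂/∂z)(y*(w - 3*z)) dz = (-3*y) dz, which multiplied by dx ∧ dw gives (3*y) dx ∧ dz ∧ dw
  d(-2*w*z + 2*x^2) includes (∂/∂x)(-2*w*z + 2*x^2) dx = (4*x) dx, which multiplied by dy ∧ dz gives (4*x) dx ∧ dy ∧ dz
  d(-2*w*z + 2*x^2) includes (∂/∂w)(-2*w*z + 2*x^2) dw = (-2*z) dw, which multiplied by dy ∧ dz gives (-2*z) dy ∧ dz ∧ dw
  d(x^2 - 2*z^2) includes (∂/∂x)(x^2 - 2*z^2) dx = (2*x) dx, which multiplied by dy ∧ dw gives (2*x) dx ∧ dy ∧ dw
  d(x^2 - 2*z^2) includes (∂/∂z)(x^2 - 2*z^2) dz = (-4*z) dz, which multiplied by dy ∧ dw gives (4*z) dy ∧ dz ∧ dw
Collecting like 3-forms: d(omega) = (-2*w + 4*x - y) dx ∧ dy ∧ dz + (w + 2*x + 3*z) dx ∧ dy ∧ dw + (4*w + 5*y) dx ∧ dz ∧ dw + (2*z) dy ∧ dz ∧ dw.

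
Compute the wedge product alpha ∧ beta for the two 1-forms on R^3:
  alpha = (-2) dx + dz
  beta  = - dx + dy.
alpha ∧ beta = (-2) dx ∧ dy + (1) dx ∧ dz + (-1) dy ∧ dz

Distribute the wedge, using dx_i ∧ dx_j = -dx_j ∧ dx_i and dx_i ∧ dx_i = 0. For each pair (i, j) with i < j, the coefficient of dx_i ∧ dx_j in alpha ∧ beta is (alpha_i * beta_j - alpha_j * beta_i). Collecting: alpha ∧ beta = (-2) dx ∧ dy + (1) dx ∧ dz + (-1) dy ∧ dz.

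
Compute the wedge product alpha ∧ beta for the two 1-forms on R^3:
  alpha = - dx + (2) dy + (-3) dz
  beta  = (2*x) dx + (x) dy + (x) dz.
alpha ∧ beta = (-5*x) dx ∧ dy + (5*x) dx ∧ dz + (5*x) dy ∧ dz

Distribute the wedge, using dx_i ∧ dx_j = -dx_j ∧ dx_i and dx_i ∧ dx_i = 0. For each pair (i, j) with i < j, the coefficient of dx_i ∧ dx_j in alpha ∧ beta is (alpha_i * beta_j - alpha_j * beta_i). Collecting: alpha ∧ beta = (-5*x) dx ∧ dy + (5*x) dx ∧ dz + (5*x) dy ∧ dz.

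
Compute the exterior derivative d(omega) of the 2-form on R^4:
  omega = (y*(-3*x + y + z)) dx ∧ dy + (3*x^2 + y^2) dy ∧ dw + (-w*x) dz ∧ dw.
d(omega) = (y) dx ∧ dy ∧ dz + (6*x) dx ∧ dy ∧ dw + (-w) dx ∧ dz ∧ dw

For a 2-form omega = sum_{i<j} g_{ij} dx_i ∧ dx_j, the exterior derivative is
  d(omega) = sum_{i<j} d(g_{ij}) ∧ dx_i ∧ dx_j = sum_{i<j, k} (∂g_{ij}/∂x_k) dx_k ∧ dx_i ∧ dx_j.
Expand each term, using dx_k ∧ dx_i ∧ dx_j = sgn(permutation) dx_{(a)} ∧ dx_{(b)} ∧ dx_{(c)} with (a < b < c) sorted:
  d(y*(-3*x + y + z)) includes (∂/∂z)(y*(-3*x + y + z)) dz = (y) dz, which multiplied by dx ∧ dy gives (y) dx ∧ dy ∧ dz
  d(3*x^2 + y^2) includes (∂/∂x)(3*x^2 + y^2) dx = (6*x) dx, which multiplied by dy ∧ dw gives (6*x) dx ∧ dy ∧ dw
  d(-w*x) includes (∂/∂x)(-w*x) dx = (-w) dx, which multiplied by dz ∧ dw gives (-w) dx ∧ dz ∧ dw
Collecting like 3-forms: d(omega) = (y) dx ∧ dy ∧ dz + (6*x) dx ∧ dy ∧ dw + (-w) dx ∧ dz ∧ dw.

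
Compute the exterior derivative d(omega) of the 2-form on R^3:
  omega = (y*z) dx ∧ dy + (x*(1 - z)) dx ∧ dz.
d(omega) = (y) dx ∧ dy ∧ dz

For a 2-form omega = sum_{i<j} g_{ij} dx_i ∧ dx_j, the exterior derivative is
  d(omega) = sum_{i<j} d(g_{ij}) ∧ dx_i ∧ dx_j = sum_{i<j, k} (∂g_{ij}/∂x_k) dx_k ∧ dx_i ∧ dx_j.
Expand each term, using dx_k ∧ dx_i ∧ dx_j = sgn(permutation) dx_{(a)} ∧ dx_{(b)} ∧ dx_{(c)} with (a < b < c) sorted:
  d(y*z) includes (∂/∂z)(y*z) dz = (y) dz, which multiplied by dx ∧ dy gives (y) dx ∧ dy ∧ dz
Collecting like 3-forms: d(omega) = (y) dx ∧ dy ∧ dz.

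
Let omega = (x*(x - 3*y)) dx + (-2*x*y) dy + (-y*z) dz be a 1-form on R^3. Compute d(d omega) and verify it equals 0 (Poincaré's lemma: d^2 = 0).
d(d omega) = 0

Step 1: d omega = sum_{i<j} (∂f_j/∂x_i - ∂f_i/∂x_j) dx_i ∧ dx_j:
  coeff of dx ∧ dy: 3*x - 2*y
  coeff of dx ∧ dz: 0
  coeff of dy ∧ dz: -z
Step 2: Apply d again to each 2-form coefficient. The only possible 3-form in R^3 is dx ∧ dy ∧ dz, with coefficient
  ∂(coeff of dy∧dz)/∂x - ∂(coeff of dx∧dz)/∂y + ∂(coeff of dx∧dy)/∂z
  = ∂/∂x (-z) - ∂/∂y (0) + ∂/∂z (3*x - 2*y).
Each of these terms simplifies to sums of mixed partials that cancel in pairs. The result is 0 (by equality of mixed partials for smooth functions — Schwarz / Clairaut).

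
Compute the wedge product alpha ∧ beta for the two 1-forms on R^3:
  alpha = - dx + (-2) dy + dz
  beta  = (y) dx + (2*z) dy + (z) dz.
alpha ∧ beta = (2*y - 2*z) dx ∧ dy + (-y - z) dx ∧ dz + (-4*z) dy ∧ dz

Distribute the wedge, using dx_i ∧ dx_j = -dx_j ∧ dx_i and dx_i ∧ dx_i = 0. For each pair (i, j) with i < j, the coefficient of dx_i ∧ dx_j in alpha ∧ beta is (alpha_i * beta_j - alpha_j * beta_i). Collecting: alpha ∧ beta = (2*y - 2*z) dx ∧ dy + (-y - z) dx ∧ dz + (-4*z) dy ∧ dz.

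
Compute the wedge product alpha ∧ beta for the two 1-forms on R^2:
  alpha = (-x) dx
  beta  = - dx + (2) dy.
alpha ∧ beta = (-2*x) dx ∧ dy

Distribute the wedge, using dx_i ∧ dx_j = -dx_j ∧ dx_i and dx_i ∧ dx_i = 0. For each pair (i, j) with i < j, the coefficient of dx_i ∧ dx_j in alpha ∧ beta is (alpha_i * beta_j - alpha_j * beta_i). Collecting: alpha ∧ beta = (-2*x) dx ∧ dy.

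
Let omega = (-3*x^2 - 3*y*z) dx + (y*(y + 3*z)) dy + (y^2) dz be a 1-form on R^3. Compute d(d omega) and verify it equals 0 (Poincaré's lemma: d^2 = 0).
d(d omega) = 0

Step 1: d omega = sum_{i<j} (∂f_j/∂x_i - ∂f_i/∂x_j) dx_i ∧ dx_j:
  coeff of dx ∧ dy: 3*z
  coeff of dx ∧ dz: 3*y
  coeff of dy ∧ dz: -y
Step 2: Apply d again to each 2-form coefficient. The only possible 3-form in R^3 is dx ∧ dy ∧ dz, with coefficient
  ∂(coeff of dy∧dz)/∂x - ∂(coeff of dx∧dz)/∂y + ∂(coeff of dx∧dy)/∂z
  = ∂/∂x (-y) - ∂/∂y (3*y) + ∂/∂z (3*z).
Each of these terms simplifies to sums of mixed partials that cancel in pairs. The result is 0 (by equality of mixed partials for smooth functions — Schwarz / Clairaut).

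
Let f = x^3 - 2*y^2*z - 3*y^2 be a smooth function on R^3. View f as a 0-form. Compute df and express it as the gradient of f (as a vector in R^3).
df = (3*x^2) dx + (2*y*(-2*z - 3)) dy + (-2*y^2) dz; grad f = (3*x^2, 2*y*(-2*z - 3), -2*y^2)

For a 0-form f, d f = (∂f/∂x) dx + (∂f/∂y) dy + (∂f/∂z) dz. The components of the vector representation are exactly the entries of grad f in Cartesian coordinates:
  ∂f/∂x = 3*x^2
  ∂f/∂y = 2*y*(-2*z - 3)
  ∂f/∂z = -2*y^2.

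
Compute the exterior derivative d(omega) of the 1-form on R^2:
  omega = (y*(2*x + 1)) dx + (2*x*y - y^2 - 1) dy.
d(omega) = (-2*x + 2*y - 1) dx ∧ dy

For a 1-form omega = sum_i f_i dx_i, the exterior derivative is
  d(omega) = sum_{i < j} (∂f_j/∂x_i - ∂f_i/∂x_j) dx_i ∧ dx_j.
  coefficient of dx ∧ dy: ∂f_2/∂x - ∂f_1/∂y = ∂(2*x*y - y^2 - 1)/∂x - ∂(y*(2*x + 1))/∂y = -2*x + 2*y - 1
Assembling: d(omega) = (-2*x + 2*y - 1) dx ∧ dy.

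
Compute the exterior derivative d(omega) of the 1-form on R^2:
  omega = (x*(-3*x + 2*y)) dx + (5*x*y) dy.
d(omega) = (-2*x + 5*y) dx ∧ dy

For a 1-form omega = sum_i f_i dx_i, the exterior derivative is
  d(omega) = sum_{i < j} (∂f_j/∂x_i - ∂f_i/∂x_j) dx_i ∧ dx_j.
  coefficient of dx ∧ dy: ∂f_2/∂x - ∂f_1/∂y = ∂(5*x*y)/∂x - ∂(x*(-3*x + 2*y))/∂y = -2*x + 5*y
Assembling: d(omega) = (-2*x + 5*y) dx ∧ dy.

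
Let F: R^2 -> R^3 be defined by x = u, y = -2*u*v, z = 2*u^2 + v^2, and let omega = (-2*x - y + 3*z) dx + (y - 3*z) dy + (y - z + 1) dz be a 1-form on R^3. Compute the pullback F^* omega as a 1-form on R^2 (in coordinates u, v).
F^* omega = (-8*u^3 + 4*u^2*v + 6*u^2 + 2*u*v + 2*u + 6*v^3 + 3*v^2) du + (12*u^3 + 2*u*v^2 - 2*v^3 + 2*v) dv

Using F^*(f dg) = (f ∘ F) d(g ∘ F), substitute each coordinate x_i by F_i(u, v) in f_i, and replace dx_i by d F_i = (∂F_i/∂u) du + (∂F_i/∂v) dv.
  For the x component: f_1(F) = 6*u^2 + 2*u*v - 2*u + 3*v^2; d F_1 = (1) du + (0) dv
  For the y component: f_2(F) = -6*u^2 - 2*u*v - 3*v^2; d F_2 = (-2*v) du + (-2*u) dv
  For the z component: f_3(F) = -2*u^2 - 2*u*v - v^2 + 1; d F_3 = (4*u) du + (2*v) dv
Combining and collecting du, dv coefficients:
  coeff of du: -8*u^3 + 4*u^2*v + 6*u^2 + 2*u*v + 2*u + 6*v^3 + 3*v^2
  coeff of dv: 12*u^3 + 2*u*v^2 - 2*v^3 + 2*v
F^* omega = (-8*u^3 + 4*u^2*v + 6*u^2 + 2*u*v + 2*u + 6*v^3 + 3*v^2) du + (12*u^3 + 2*u*v^2 - 2*v^3 + 2*v) dv.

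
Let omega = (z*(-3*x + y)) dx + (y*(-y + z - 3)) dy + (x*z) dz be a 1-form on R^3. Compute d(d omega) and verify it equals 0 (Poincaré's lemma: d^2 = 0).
d(d omega) = 0

Step 1: d omega = sum_{i<j} (∂f_j/∂x_i - ∂f_i/∂x_j) dx_i ∧ dx_j:
  coeff of dx ∧ dy: -z
  coeff of dx ∧ dz: 3*x - y + z
  coeff of dy ∧ dz: -y
Step 2: Apply d again to each 2-form coefficient. The only possible 3-form in R^3 is dx ∧ dy ∧ dz, with coefficient
  ∂(coeff of dy∧dz)/∂x - ∂(coeff of dx∧dz)/∂y + ∂(coeff of dx∧dy)/∂z
  = ∂/∂x (-y) - ∂/∂y (3*x - y + z) + ∂/∂z (-z).
Each of these terms simplifies to sums of mixed partials that cancel in pairs. The result is 0 (by equality of mixed partials for smooth functions — Schwarz / Clairaut).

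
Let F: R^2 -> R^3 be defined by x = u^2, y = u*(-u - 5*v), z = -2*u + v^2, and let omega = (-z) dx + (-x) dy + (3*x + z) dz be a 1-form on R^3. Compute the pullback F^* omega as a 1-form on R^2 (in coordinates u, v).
F^* omega = (2*u^3 + 5*u^2*v - 2*u^2 - 2*u*v^2 + 4*u - 2*v^2) du + (5*u^3 + 6*u^2*v - 4*u*v + 2*v^3) dv

Using F^*(f dg) = (f ∘ F) d(g ∘ F), substitute each coordinate x_i by F_i(u, v) in f_i, and replace dx_i by d F_i = (∂F_i/∂u) du + (∂F_i/∂v) dv.
  For the x component: f_1(F) = 2*u - v^2; d F_1 = (2*u) du + (0) dv
  For the y component: f_2(F) = -u^2; d F_2 = (-2*u - 5*v) du + (-5*u) dv
  For the z component: f_3(F) = 3*u^2 - 2*u + v^2; d F_3 = (-2) du + (2*v) dv
Combining and collecting du, dv coefficients:
  coeff of du: 2*u^3 + 5*u^2*v - 2*u^2 - 2*u*v^2 + 4*u - 2*v^2
  coeff of dv: 5*u^3 + 6*u^2*v - 4*u*v + 2*v^3
F^* omega = (2*u^3 + 5*u^2*v - 2*u^2 - 2*u*v^2 + 4*u - 2*v^2) du + (5*u^3 + 6*u^2*v - 4*u*v + 2*v^3) dv.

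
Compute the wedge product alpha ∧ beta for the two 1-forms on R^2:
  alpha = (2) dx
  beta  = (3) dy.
alpha ∧ beta = (6) dx ∧ dy

Distribute the wedge, using dx_i ∧ dx_j = -dx_j ∧ dx_i and dx_i ∧ dx_i = 0. For each pair (i, j) with i < j, the coefficient of dx_i ∧ dx_j in alpha ∧ beta is (alpha_i * beta_j - alpha_j * beta_i). Collecting: alpha ∧ beta = (6) dx ∧ dy.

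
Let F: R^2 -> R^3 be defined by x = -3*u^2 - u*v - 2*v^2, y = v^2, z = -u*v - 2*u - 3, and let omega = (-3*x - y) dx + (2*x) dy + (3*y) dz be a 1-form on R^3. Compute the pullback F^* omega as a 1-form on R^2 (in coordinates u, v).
F^* omega = (-54*u^3 - 27*u^2*v - 33*u*v^2 - 8*v^3 - 6*v^2) du + (-9*u^3 - 51*u^2*v - 24*u*v^2 - 28*v^3) dv

Using F^*(f dg) = (f ∘ F) d(g ∘ F), substitute each coordinate x_i by F_i(u, v) in f_i, and replace dx_i by d F_i = (∂F_i/∂u) du + (∂F_i/∂v) dv.
  For the x component: f_1(F) = 9*u^2 + 3*u*v + 5*v^2; d F_1 = (-6*u - v) du + (-u - 4*v) dv
  For the y component: f_2(F) = -6*u^2 - 2*u*v - 4*v^2; d F_2 = (0) du + (2*v) dv
  For the z component: f_3(F) = 3*v^2; d F_3 = (-v - 2) du + (-u) dv
Combining and collecting du, dv coefficients:
  coeff of du: -54*u^3 - 27*u^2*v - 33*u*v^2 - 8*v^3 - 6*v^2
  coeff of dv: -9*u^3 - 51*u^2*v - 24*u*v^2 - 28*v^3
F^* omega = (-54*u^3 - 27*u^2*v - 33*u*v^2 - 8*v^3 - 6*v^2) du + (-9*u^3 - 51*u^2*v - 24*u*v^2 - 28*v^3) dv.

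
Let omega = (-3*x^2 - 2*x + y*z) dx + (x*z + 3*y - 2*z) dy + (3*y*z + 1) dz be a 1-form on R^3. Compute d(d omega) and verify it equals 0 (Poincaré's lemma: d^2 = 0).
d(d omega) = 0

Step 1: d omega = sum_{i<j} (∂f_j/∂x_i - ∂f_i/∂x_j) dx_i ∧ dx_j:
  coeff of dx ∧ dy: 0
  coeff of dx ∧ dz: -y
  coeff of dy ∧ dz: -x + 3*z + 2
Step 2: Apply d again to each 2-form coefficient. The only possible 3-form in R^3 is dx ∧ dy ∧ dz, with coefficient
  ∂(coeff of dy∧dz)/∂x - ∂(coeff of dx∧dz)/∂y + ∂(coeff of dx∧dy)/∂z
  = ∂/∂x (-x + 3*z + 2) - ∂/∂y (-y) + ∂/∂z (0).
Each of these terms simplifies to sums of mixed partials that cancel in pairs. The result is 0 (by equality of mixed partials for smooth functions — Schwarz / Clairaut).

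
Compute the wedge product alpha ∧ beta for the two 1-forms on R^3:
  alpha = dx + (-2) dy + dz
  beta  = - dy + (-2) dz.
alpha ∧ beta = (-1) dx ∧ dy + (-2) dx ∧ dz + (5) dy ∧ dz

Distribute the wedge, using dx_i ∧ dx_j = -dx_j ∧ dx_i and dx_i ∧ dx_i = 0. For each pair (i, j) with i < j, the coefficient of dx_i ∧ dx_j in alpha ∧ beta is (alpha_i * beta_j - alpha_j * beta_i). Collecting: alpha ∧ beta = (-1) dx ∧ dy + (-2) dx ∧ dz + (5) dy ∧ dz.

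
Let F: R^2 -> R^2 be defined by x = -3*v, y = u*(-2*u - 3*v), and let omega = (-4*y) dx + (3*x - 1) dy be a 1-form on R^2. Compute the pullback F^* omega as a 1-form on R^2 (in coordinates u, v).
F^* omega = (36*u*v + 4*u + 27*v^2 + 3*v) du + (3*u*(-8*u - 3*v + 1)) dv

Using F^*(f dg) = (f ∘ F) d(g ∘ F), substitute each coordinate x_i by F_i(u, v) in f_i, and replace dx_i by d F_i = (∂F_i/∂u) du + (∂F_i/∂v) dv.
  For the x component: f_1(F) = 4*u*(2*u + 3*v); d F_1 = (0) du + (-3) dv
  For the y component: f_2(F) = -9*v - 1; d F_2 = (-4*u - 3*v) du + (-3*u) dv
Combining and collecting du, dv coefficients:
  coeff of du: 36*u*v + 4*u + 27*v^2 + 3*v
  coeff of dv: 3*u*(-8*u - 3*v + 1)
F^* omega = (36*u*v + 4*u + 27*v^2 + 3*v) du + (3*u*(-8*u - 3*v + 1)) dv.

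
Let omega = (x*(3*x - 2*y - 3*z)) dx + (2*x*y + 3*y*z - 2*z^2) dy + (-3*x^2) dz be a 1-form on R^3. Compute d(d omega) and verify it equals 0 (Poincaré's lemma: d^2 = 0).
d(d omega) = 0

Step 1: d omega = sum_{i<j} (∂f_j/∂x_i - ∂f_i/∂x_j) dx_i ∧ dx_j:
  coeff of dx ∧ dy: 2*x + 2*y
  coeff of dx ∧ dz: -3*x
  coeff of dy ∧ dz: -3*y + 4*z
Step 2: Apply d again to each 2-form coefficient. The only possible 3-form in R^3 is dx ∧ dy ∧ dz, with coefficient
  ∂(coeff of dy∧dz)/∂x - ∂(coeff of dx∧dz)/∂y + ∂(coeff of dx∧dy)/∂z
  = ∂/∂x (-3*y + 4*z) - ∂/∂y (-3*x) + ∂/∂z (2*x + 2*y).
Each of these terms simplifies to sums of mixed partials that cancel in pairs. The result is 0 (by equality of mixed partials for smooth functions — Schwarz / Clairaut).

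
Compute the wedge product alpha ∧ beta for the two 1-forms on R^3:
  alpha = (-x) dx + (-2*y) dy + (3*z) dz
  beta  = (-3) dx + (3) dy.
alpha ∧ beta = (-3*x - 6*y) dx ∧ dy + (9*z) dx ∧ dz + (-9*z) dy ∧ dz

Distribute the wedge, using dx_i ∧ dx_j = -dx_j ∧ dx_i and dx_i ∧ dx_i = 0. For each pair (i, j) with i < j, the coefficient of dx_i ∧ dx_j in alpha ∧ beta is (alpha_i * beta_j - alpha_j * beta_i). Collecting: alpha ∧ beta = (-3*x - 6*y) dx ∧ dy + (9*z) dx ∧ dz + (-9*z) dy ∧ dz.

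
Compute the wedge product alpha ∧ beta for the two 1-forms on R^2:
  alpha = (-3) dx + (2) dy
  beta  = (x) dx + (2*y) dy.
alpha ∧ beta = (-2*x - 6*y) dx ∧ dy

Distribute the wedge, using dx_i ∧ dx_j = -dx_j ∧ dx_i and dx_i ∧ dx_i = 0. For each pair (i, j) with i < j, the coefficient of dx_i ∧ dx_j in alpha ∧ beta is (alpha_i * beta_j - alpha_j * beta_i). Collecting: alpha ∧ beta = (-2*x - 6*y) dx ∧ dy.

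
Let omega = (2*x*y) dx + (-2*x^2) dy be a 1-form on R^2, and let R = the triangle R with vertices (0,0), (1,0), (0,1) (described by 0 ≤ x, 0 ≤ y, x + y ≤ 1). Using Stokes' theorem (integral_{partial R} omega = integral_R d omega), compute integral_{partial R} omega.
integral_(partial R) omega = -1

Stokes: integral_partial_R omega = integral_R d omega with d omega = (∂Q/∂x - ∂P/∂y) dx ∧ dy.
  ∂Q/∂x = -4*x
  ∂P/∂y = 2*x
  integrand = ∂Q/∂x - ∂P/∂y = -6*x.
Integrating over R: integral_0^1 integral_0^{1-x} (-6*x) dy dx = -1.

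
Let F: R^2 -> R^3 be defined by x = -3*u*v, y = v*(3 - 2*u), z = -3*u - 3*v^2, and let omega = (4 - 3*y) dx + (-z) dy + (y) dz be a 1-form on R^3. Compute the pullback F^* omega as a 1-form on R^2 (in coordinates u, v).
F^* omega = (3*v*(-6*u*v - 2*v^2 + 9*v - 7)) du + (-18*u^2*v - 6*u^2 + 6*u*v^2 + 27*u*v - 3*u - 9*v^2) dv

Using F^*(f dg) = (f ∘ F) d(g ∘ F), substitute each coordinate x_i by F_i(u, v) in f_i, and replace dx_i by d F_i = (∂F_i/∂u) du + (∂F_i/∂v) dv.
  For the x component: f_1(F) = 6*u*v - 9*v + 4; d F_1 = (-3*v) du + (-3*u) dv
  For the y component: f_2(F) = 3*u + 3*v^2; d F_2 = (-2*v) du + (3 - 2*u) dv
  For the z component: f_3(F) = v*(3 - 2*u); d F_3 = (-3) du + (-6*v) dv
Combining and collecting du, dv coefficients:
  coeff of du: 3*v*(-6*u*v - 2*v^2 + 9*v - 7)
  coeff of dv: -18*u^2*v - 6*u^2 + 6*u*v^2 + 27*u*v - 3*u - 9*v^2
F^* omega = (3*v*(-6*u*v - 2*v^2 + 9*v - 7)) du + (-18*u^2*v - 6*u^2 + 6*u*v^2 + 27*u*v - 3*u - 9*v^2) dv.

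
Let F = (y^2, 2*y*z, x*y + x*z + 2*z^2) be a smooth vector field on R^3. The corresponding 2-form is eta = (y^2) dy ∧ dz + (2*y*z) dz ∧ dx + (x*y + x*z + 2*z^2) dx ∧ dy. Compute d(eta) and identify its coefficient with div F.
d(eta) = (x + 6*z) dx ∧ dy ∧ dz; div F = x + 6*z

For a 2-form in R^3 of the form above, applying d gives a 3-form with coefficient ∂P/∂x + ∂Q/∂y + ∂R/∂z:
  ∂P/∂x = 0
  ∂Q/∂y = 2*z
  ∂R/∂z = x + 4*z
Sum = x + 6*z, which is exactly div F.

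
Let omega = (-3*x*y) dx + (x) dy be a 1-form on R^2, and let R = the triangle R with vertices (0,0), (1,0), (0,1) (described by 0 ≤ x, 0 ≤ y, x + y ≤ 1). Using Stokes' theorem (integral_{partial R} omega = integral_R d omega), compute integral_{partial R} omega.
integral_(partial R) omega = 1

Stokes: integral_partial_R omega = integral_R d omega with d omega = (∂Q/∂x - ∂P/∂y) dx ∧ dy.
  ∂Q/∂x = 1
  ∂P/∂y = -3*x
  integrand = ∂Q/∂x - ∂P/∂y = 3*x + 1.
Integrating over R: integral_0^1 integral_0^{1-x} (3*x + 1) dy dx = 1.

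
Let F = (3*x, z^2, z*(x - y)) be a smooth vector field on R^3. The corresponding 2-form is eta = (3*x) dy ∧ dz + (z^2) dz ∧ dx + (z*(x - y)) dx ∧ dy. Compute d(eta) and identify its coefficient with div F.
d(eta) = (x - y + 3) dx ∧ dy ∧ dz; div F = x - y + 3

For a 2-form in R^3 of the form above, applying d gives a 3-form with coefficient ∂P/∂x + ∂Q/∂y + ∂R/∂z:
  ∂P/∂x = 3
  ∂Q/∂y = 0
  ∂R/∂z = x - y
Sum = x - y + 3, which is exactly div F.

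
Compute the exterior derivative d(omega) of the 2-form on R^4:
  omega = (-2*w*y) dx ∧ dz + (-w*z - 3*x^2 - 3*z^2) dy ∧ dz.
d(omega) = (2*w - 6*x) dx ∧ dy ∧ dz + (-2*y) dx ∧ dz ∧ dw + (-z) dy ∧ dz ∧ dw

For a 2-form omega = sum_{i<j} g_{ij} dx_i ∧ dx_j, the exterior derivative is
  d(omega) = sum_{i<j} d(g_{ij}) ∧ dx_i ∧ dx_j = sum_{i<j, k} (∂g_{ij}/∂x_k) dx_k ∧ dx_i ∧ dx_j.
Expand each term, using dx_k ∧ dx_i ∧ dx_j = sgn(permutation) dx_{(a)} ∧ dx_{(b)} ∧ dx_{(c)} with (a < b < c) sorted:
  d(-2*w*y) includes (∂/∂y)(-2*w*y) dy = (-2*w) dy, which multiplied by dx ∧ dz gives (2*w) dx ∧ dy ∧ dz
  d(-2*w*y) includes (∂/∂w)(-2*w*y) dw = (-2*y) dw, which multiplied by dx ∧ dz gives (-2*y) dx ∧ dz ∧ dw
  d(-w*z - 3*x^2 - 3*z^2) includes (∂/∂x)(-w*z - 3*x^2 - 3*z^2) dx = (-6*x) dx, which multiplied by dy ∧ dz gives (-6*x) dx ∧ dy ∧ dz
  d(-w*z - 3*x^2 - 3*z^2) includes (∂/∂w)(-w*z - 3*x^2 - 3*z^2) dw = (-z) dw, which multiplied by dy ∧ dz gives (-z) dy ∧ dz ∧ dw
Collecting like 3-forms: d(omega) = (2*w - 6*x) dx ∧ dy ∧ dz + (-2*y) dx ∧ dz ∧ dw + (-z) dy ∧ dz ∧ dw.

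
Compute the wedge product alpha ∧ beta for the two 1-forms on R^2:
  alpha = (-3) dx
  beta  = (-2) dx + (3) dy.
alpha ∧ beta = (-9) dx ∧ dy

Distribute the wedge, using dx_i ∧ dx_j = -dx_j ∧ dx_i and dx_i ∧ dx_i = 0. For each pair (i, j) with i < j, the coefficient of dx_i ∧ dx_j in alpha ∧ beta is (alpha_i * beta_j - alpha_j * beta_i). Collecting: alpha ∧ beta = (-9) dx ∧ dy.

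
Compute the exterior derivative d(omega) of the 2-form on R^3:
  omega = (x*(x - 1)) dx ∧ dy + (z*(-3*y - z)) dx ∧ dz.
d(omega) = (3*z) dx ∧ dy ∧ dz

For a 2-form omega = sum_{i<j} g_{ij} dx_i ∧ dx_j, the exterior derivative is
  d(omega) = sum_{i<j} d(g_{ij}) ∧ dx_i ∧ dx_j = sum_{i<j, k} (∂g_{ij}/∂x_k) dx_k ∧ dx_i ∧ dx_j.
Expand each term, using dx_k ∧ dx_i ∧ dx_j = sgn(permutation) dx_{(a)} ∧ dx_{(b)} ∧ dx_{(c)} with (a < b < c) sorted:
  d(z*(-3*y - z)) includes (∂/∂y)(z*(-3*y - z)) dy = (-3*z) dy, which multiplied by dx ∧ dz gives (3*z) dx ∧ dy ∧ dz
Collecting like 3-forms: d(omega) = (3*z) dx ∧ dy ∧ dz.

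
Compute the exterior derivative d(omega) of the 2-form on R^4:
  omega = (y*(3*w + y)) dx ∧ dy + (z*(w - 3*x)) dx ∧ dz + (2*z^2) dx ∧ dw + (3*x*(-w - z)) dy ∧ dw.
d(omega) = (-3*w + 3*y - 3*z) dx ∧ dy ∧ dw + (-3*z) dx ∧ dz ∧ dw + (3*x) dy ∧ dz ∧ dw

For a 2-form omega = sum_{i<j} g_{ij} dx_i ∧ dx_j, the exterior derivative is
  d(omega) = sum_{i<j} d(g_{ij}) ∧ dx_i ∧ dx_j = sum_{i<j, k} (∂g_{ij}/∂x_k) dx_k ∧ dx_i ∧ dx_j.
Expand each term, using dx_k ∧ dx_i ∧ dx_j = sgn(permutation) dx_{(a)} ∧ dx_{(b)} ∧ dx_{(c)} with (a < b < c) sorted:
  d(y*(3*w + y)) includes (∂/∂w)(y*(3*w + y)) dw = (3*y) dw, which multiplied by dx ∧ dy gives (3*y) dx ∧ dy ∧ dw
  d(z*(w - 3*x)) includes (∂/∂w)(z*(w - 3*x)) dw = (z) dw, which multiplied by dx ∧ dz gives (z) dx ∧ dz ∧ dw
  d(2*z^2) includes (∂/∂z)(2*z^2) dz = (4*z) dz, which multiplied by dx ∧ dw gives (-4*z) dx ∧ dz ∧ dw
  d(3*x*(-w - z)) includes (∂/∂x)(3*x*(-w - z)) dx = (-3*w - 3*z) dx, which multiplied by dy ∧ dw gives (-3*w - 3*z) dx ∧ dy ∧ dw
  d(3*x*(-w - z)) includes (∂/∂z)(3*x*(-w - z)) dz = (-3*x) dz, which multiplied by dy ∧ dw gives (3*x) dy ∧ dz ∧ dw
Collecting like 3-forms: d(omega) = (-3*w + 3*y - 3*z) dx ∧ dy ∧ dw + (-3*z) dx ∧ dz ∧ dw + (3*x) dy ∧ dz ∧ dw.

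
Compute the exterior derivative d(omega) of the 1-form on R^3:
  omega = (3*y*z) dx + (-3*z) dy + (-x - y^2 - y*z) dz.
d(omega) = (-3*z) dx ∧ dy + (-3*y - 1) dx ∧ dz + (-2*y - z + 3) dy ∧ dz

For a 1-form omega = sum_i f_i dx_i, the exterior derivative is
  d(omega) = sum_{i < j} (∂f_j/∂x_i - ∂f_i/∂x_j) dx_i ∧ dx_j.
  coefficient of dx ∧ dy: ∂f_2/∂x - ∂f_1/∂y = ∂(-3*z)/∂x - ∂(3*y*z)/∂y = -3*z
  coefficient of dx ∧ dz: ∂f_3/∂x - ∂f_1/∂z = ∂(-x - y^2 - y*z)/∂x - ∂(3*y*z)/∂z = -3*y - 1
  coefficient of dy ∧ dz: ∂f_3/∂y - ∂f_2/∂z = ∂(-x - y^2 - y*z)/∂y - ∂(-3*z)/∂z = -2*y - z + 3
Assembling: d(omega) = (-3*z) dx ∧ dy + (-3*y - 1) dx ∧ dz + (-2*y - z + 3) dy ∧ dz.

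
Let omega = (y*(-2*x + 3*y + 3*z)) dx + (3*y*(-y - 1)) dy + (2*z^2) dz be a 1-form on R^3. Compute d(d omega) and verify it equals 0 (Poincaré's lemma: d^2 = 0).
d(d omega) = 0

Step 1: d omega = sum_{i<j} (∂f_j/∂x_i - ∂f_i/∂x_j) dx_i ∧ dx_j:
  coeff of dx ∧ dy: 2*x - 6*y - 3*z
  coeff of dx ∧ dz: -3*y
  coeff of dy ∧ dz: 0
Step 2: Apply d again to each 2-form coefficient. The only possible 3-form in R^3 is dx ∧ dy ∧ dz, with coefficient
  ∂(coeff of dy∧dz)/∂x - ∂(coeff of dx∧dz)/∂y + ∂(coeff of dx∧dy)/∂z
  = ∂/∂x (0) - ∂/∂y (-3*y) + ∂/∂z (2*x - 6*y - 3*z).
Each of these terms simplifies to sums of mixed partials that cancel in pairs. The result is 0 (by equality of mixed partials for smooth functions — Schwarz / Clairaut).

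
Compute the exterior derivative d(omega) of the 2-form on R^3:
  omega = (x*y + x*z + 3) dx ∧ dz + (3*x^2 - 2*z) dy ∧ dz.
d(omega) = (5*x) dx ∧ dy ∧ dz

For a 2-form omega = sum_{i<j} g_{ij} dx_i ∧ dx_j, the exterior derivative is
  d(omega) = sum_{i<j} d(g_{ij}) ∧ dx_i ∧ dx_j = sum_{i<j, k} (∂g_{ij}/∂x_k) dx_k ∧ dx_i ∧ dx_j.
Expand each term, using dx_k ∧ dx_i ∧ dx_j = sgn(permutation) dx_{(a)} ∧ dx_{(b)} ∧ dx_{(c)} with (a < b < c) sorted:
  d(x*y + x*z + 3) includes (∂/∂y)(x*y + x*z + 3) dy = (x) dy, which multiplied by dx ∧ dz gives (-x) dx ∧ dy ∧ dz
  d(3*x^2 - 2*z) includes (∂/∂x)(3*x^2 - 2*z) dx = (6*x) dx, which multiplied by dy ∧ dz gives (6*x) dx ∧ dy ∧ dz
Collecting like 3-forms: d(omega) = (5*x) dx ∧ dy ∧ dz.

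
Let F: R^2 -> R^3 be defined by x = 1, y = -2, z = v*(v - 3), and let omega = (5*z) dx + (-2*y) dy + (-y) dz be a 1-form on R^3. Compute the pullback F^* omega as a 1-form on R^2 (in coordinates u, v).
F^* omega = (4*v - 6) dv

Using F^*(f dg) = (f ∘ F) d(g ∘ F), substitute each coordinate x_i by F_i(u, v) in f_i, and replace dx_i by d F_i = (∂F_i/∂u) du + (∂F_i/∂v) dv.
  For the x component: f_1(F) = 5*v*(v - 3); d F_1 = (0) du + (0) dv
  For the y component: f_2(F) = 4; d F_2 = (0) du + (0) dv
  For the z component: f_3(F) = 2; d F_3 = (0) du + (2*v - 3) dv
Combining and collecting du, dv coefficients:
  coeff of du: 0
  coeff of dv: 4*v - 6
F^* omega = (4*v - 6) dv.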